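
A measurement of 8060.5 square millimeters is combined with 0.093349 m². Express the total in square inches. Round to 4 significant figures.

157.2 in²

8060.5 mm² = 12.4938 in² and 0.093349 m² = 144.691 in².
12.4938 + 144.691 ≈ 157.2 in².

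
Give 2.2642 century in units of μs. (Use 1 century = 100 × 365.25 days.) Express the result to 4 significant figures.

1 century = 3.15576e+15 microseconds.
Then 2.2642 × 3.15576e+15 ≈ 7.145e+15 μs.

7.145e+15 μs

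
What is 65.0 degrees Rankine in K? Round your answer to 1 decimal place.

°R = K × 9/5.
Applying the formula gives 36.1 K.

36.1 K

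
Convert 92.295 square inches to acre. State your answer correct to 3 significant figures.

1.47e-5 acre

1 square inch = 1.59423e-7 acre.
So 92.295 × 1.59423e-7 ≈ 1.47e-5 acre.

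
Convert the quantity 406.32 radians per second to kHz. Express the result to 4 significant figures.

1 radian per second = 0.000159155 kilohertz.
406.32 × 0.000159155 ≈ 0.06467 kHz.

0.06467 kHz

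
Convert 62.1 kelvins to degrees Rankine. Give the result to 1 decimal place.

°R = K × 9/5.
Applying the formula gives 111.8 °R.

111.8 degrees Rankine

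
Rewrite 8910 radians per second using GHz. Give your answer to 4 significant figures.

1.418e-6 GHz

1 rad/s = 1.59155e-10 GHz.
So 8910 × 1.59155e-10 ≈ 1.418e-6 GHz.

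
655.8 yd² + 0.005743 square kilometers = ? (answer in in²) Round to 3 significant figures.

9.75 × 10^6 in²

655.8 yd² = 849917 in² and 0.005743 km² = 8.90167 × 10^6 in².
849917 + 8.90167 × 10^6 ≈ 9.75 × 10^6 in².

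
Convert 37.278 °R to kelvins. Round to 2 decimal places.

°R = K × 9/5.
Applying the formula gives 20.71 K.

20.71 K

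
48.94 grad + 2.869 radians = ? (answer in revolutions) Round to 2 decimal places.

0.58 rev

48.94 grad = 0.122350 rev and 2.869 rad = 0.456616 rev.
0.122350 + 0.456616 ≈ 0.58 rev.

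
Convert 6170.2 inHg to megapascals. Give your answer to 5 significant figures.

20.895 megapascals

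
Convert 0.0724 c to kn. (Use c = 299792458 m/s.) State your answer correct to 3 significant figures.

4.22e+7 kn

1 c = 5.82750e+8 kn.
Then 0.0724 × 5.82750e+8 ≈ 4.22e+7 kn.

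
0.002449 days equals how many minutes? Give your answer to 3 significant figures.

1 day = 1440.00 minutes.
Then 0.002449 × 1440.00 ≈ 3.53 min.

3.53 minutes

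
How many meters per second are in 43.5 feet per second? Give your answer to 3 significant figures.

1 ft/s = 0.304800 meters per second.
So 43.5 × 0.304800 ≈ 13.3 m/s.

13.3 meters per second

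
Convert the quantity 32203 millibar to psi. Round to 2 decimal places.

1 millibar = 0.0145038 psi.
So 32203 × 0.0145038 ≈ 467.07 psi.

467.07 psi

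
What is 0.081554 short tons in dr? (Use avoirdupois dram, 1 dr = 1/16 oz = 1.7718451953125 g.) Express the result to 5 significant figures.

41756 dr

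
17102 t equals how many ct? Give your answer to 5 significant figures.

8.5510 × 10^10 ct

1 t = 5.00000 × 10^6 carats.
17102 × 5.00000 × 10^6 ≈ 8.5510 × 10^10 ct.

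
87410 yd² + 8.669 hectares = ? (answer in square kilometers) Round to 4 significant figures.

0.1598 km²

87410 yd² = 0.0730859 km² and 8.669 ha = 0.0866900 km².
0.0730859 + 0.0866900 ≈ 0.1598 km².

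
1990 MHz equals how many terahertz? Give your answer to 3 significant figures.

0.00199 THz

1 MHz = 1.00000 × 10^-6 terahertz.
Then 1990 × 1.00000 × 10^-6 ≈ 0.00199 THz.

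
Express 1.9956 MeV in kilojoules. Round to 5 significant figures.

1 MeV = 1.60218 × 10^-16 kJ.
Then 1.9956 × 1.60218 × 10^-16 ≈ 3.1973 × 10^-16 kJ.

3.1973 × 10^-16 kJ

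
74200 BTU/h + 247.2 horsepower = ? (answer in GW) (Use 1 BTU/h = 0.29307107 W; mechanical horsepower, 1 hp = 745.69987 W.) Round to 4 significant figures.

74200 BTU/h = 2.17459 × 10^-5 GW and 247.2 hp = 0.000184337 GW.
2.17459 × 10^-5 + 0.000184337 ≈ 0.0002061 GW.

0.0002061 gigawatts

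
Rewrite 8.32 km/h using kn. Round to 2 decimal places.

1 kilometer per hour = 0.539957 kn.
8.32 × 0.539957 ≈ 4.49 kn.

4.49 knots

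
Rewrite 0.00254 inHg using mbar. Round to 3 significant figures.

0.0860 mbar

1 inHg = 33.8639 millibar.
So 0.00254 × 33.8639 ≈ 0.0860 mbar.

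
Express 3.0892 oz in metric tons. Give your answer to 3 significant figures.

8.76e-5 t

1 ounce = 2.83495e-5 metric tons.
Thus 3.0892 × 2.83495e-5 ≈ 8.76e-5 t.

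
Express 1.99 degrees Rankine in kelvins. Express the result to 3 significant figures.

°R = K × 9/5.
Applying the formula gives 1.11 K.

1.11 K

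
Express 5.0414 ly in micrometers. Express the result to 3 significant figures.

1 light-year = 9.46073 × 10^21 μm.
Thus 5.0414 × 9.46073 × 10^21 ≈ 4.77 × 10^22 μm.

4.77 × 10^22 μm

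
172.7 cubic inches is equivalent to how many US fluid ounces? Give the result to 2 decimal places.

95.70 US fluid ounces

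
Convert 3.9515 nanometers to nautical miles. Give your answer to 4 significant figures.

2.134 × 10^-12 nmi

1 nanometer = 5.39957 × 10^-13 nautical miles.
3.9515 × 5.39957 × 10^-13 ≈ 2.134 × 10^-12 nmi.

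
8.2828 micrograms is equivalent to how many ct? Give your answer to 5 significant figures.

4.1414 × 10^-5 carats

1 microgram = 5.00000 × 10^-6 carats.
So 8.2828 × 5.00000 × 10^-6 ≈ 4.1414 × 10^-5 ct.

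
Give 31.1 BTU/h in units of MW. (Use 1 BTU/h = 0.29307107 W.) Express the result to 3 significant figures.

9.11 × 10^-6 megawatts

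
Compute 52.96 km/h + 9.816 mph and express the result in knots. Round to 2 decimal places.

52.96 km/h = 28.5961 kn and 9.816 mph = 8.52987 kn.
28.5961 + 8.52987 ≈ 37.13 kn.

37.13 kn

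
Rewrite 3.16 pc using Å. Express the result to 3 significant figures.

1 pc = 3.08568 × 10^26 Å.
Thus 3.16 × 3.08568 × 10^26 ≈ 9.75 × 10^26 Å.

9.75 × 10^26 Å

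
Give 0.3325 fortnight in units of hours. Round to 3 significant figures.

1 fortnight = 336.000 h.
Then 0.3325 × 336.000 ≈ 112 h.

112 hours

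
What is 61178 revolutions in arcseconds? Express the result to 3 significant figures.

7.93e+10 arcsec

1 revolution = 1.29600e+6 arcsec.
Thus 61178 × 1.29600e+6 ≈ 7.93e+10 arcsec.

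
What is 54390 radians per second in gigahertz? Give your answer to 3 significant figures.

8.66e-6 GHz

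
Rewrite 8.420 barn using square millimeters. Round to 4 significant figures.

1 barn = 1.00000e-22 square millimeters.
So 8.420 × 1.00000e-22 ≈ 8.420e-22 mm².

8.420e-22 square millimeters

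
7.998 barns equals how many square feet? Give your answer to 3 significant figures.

8.61e-27 square feet

1 barn = 1.07639e-27 square feet.
Thus 7.998 × 1.07639e-27 ≈ 8.61e-27 ft².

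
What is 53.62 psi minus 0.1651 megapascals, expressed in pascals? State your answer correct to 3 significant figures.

53.62 psi = 369697 Pa and 0.1651 MPa = 165100 Pa.
369697 − 165100 ≈ 205000 Pa.

205000 Pa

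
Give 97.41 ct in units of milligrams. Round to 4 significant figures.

19480 milligrams

1 carat = 200.000 milligrams.
So 97.41 × 200.000 ≈ 19480 mg.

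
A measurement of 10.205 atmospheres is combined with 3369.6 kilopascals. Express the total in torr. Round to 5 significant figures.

33030 torr

10.205 atm = 7755.80 torr and 3369.6 kPa = 25274.1 torr.
7755.80 + 25274.1 ≈ 33030 torr.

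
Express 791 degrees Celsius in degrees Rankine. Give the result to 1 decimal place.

1915.5 °R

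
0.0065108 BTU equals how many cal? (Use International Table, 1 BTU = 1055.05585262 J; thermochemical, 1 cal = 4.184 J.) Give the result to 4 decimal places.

1 BTU = 252.164 calories.
Then 0.0065108 × 252.164 ≈ 1.6418 cal.

1.6418 calories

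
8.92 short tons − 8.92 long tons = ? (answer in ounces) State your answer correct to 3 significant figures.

-34300 ounces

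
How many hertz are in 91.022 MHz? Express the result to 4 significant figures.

1 MHz = 1.00000 × 10^6 Hz.
Then 91.022 × 1.00000 × 10^6 ≈ 9.102 × 10^7 Hz.

9.102 × 10^7 Hz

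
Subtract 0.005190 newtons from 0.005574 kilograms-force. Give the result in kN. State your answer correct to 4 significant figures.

0.005574 kgf = 5.46623 × 10^-5 kN and 0.005190 N = 5.19000 × 10^-6 kN.
5.46623 × 10^-5 − 5.19000 × 10^-6 ≈ 4.947 × 10^-5 kN.

4.947 × 10^-5 kN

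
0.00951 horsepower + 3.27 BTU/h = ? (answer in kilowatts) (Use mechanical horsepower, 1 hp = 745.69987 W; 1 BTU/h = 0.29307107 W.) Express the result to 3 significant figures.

0.00951 hp = 0.00709161 kW and 3.27 BTU/h = 0.000958342 kW.
0.00709161 + 0.000958342 ≈ 0.00805 kW.

0.00805 kilowatts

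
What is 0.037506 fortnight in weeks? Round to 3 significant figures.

1 fortnight = 2.00000 wk.
Thus 0.037506 × 2.00000 ≈ 0.0750 wk.

0.0750 weeks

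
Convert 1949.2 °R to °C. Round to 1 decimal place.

°R = (°C + 273.15) × 9/5.
Applying the formula gives 809.7 °C.

809.7 degrees Celsius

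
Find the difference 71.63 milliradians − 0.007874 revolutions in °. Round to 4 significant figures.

1.269 °

71.63 mrad = 4.10410 ° and 0.007874 rev = 2.83464 °.
4.10410 − 2.83464 ≈ 1.269 °.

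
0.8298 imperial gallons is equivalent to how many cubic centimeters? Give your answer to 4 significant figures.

1 imperial gallon = 4546.09 cm³.
Then 0.8298 × 4546.09 ≈ 3772 cm³.

3772 cm³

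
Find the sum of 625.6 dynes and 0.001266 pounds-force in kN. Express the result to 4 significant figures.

1.189 × 10^-5 kN

625.6 dyn = 6.25600 × 10^-6 kN and 0.001266 lbf = 5.63145 × 10^-6 kN.
6.25600 × 10^-6 + 5.63145 × 10^-6 ≈ 1.189 × 10^-5 kN.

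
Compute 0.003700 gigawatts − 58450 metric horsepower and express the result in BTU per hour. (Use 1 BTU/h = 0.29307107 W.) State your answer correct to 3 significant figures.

0.003700 GW = 1.26249 × 10^7 BTU/h and 58450 PS = 1.46688 × 10^8 BTU/h.
1.26249 × 10^7 − 1.46688 × 10^8 ≈ -1.34 × 10^8 BTU/h.

-1.34 × 10^8 BTU/h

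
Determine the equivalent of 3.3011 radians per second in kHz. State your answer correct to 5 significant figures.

1 radian per second = 0.000159155 kHz.
Then 3.3011 × 0.000159155 ≈ 0.00052539 kHz.

0.00052539 kilohertz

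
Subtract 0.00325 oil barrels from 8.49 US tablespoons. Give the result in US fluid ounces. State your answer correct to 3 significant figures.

-13.2 US fl oz

8.49 US tbsp = 4.24500 US fl oz and 0.00325 bbl = 17.4720 US fl oz.
4.24500 − 17.4720 ≈ -13.2 US fl oz.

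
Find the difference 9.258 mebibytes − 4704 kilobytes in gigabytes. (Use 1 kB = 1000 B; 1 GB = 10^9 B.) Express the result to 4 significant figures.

0.005004 GB

9.258 MiB = 0.00970772 GB and 4704 kB = 0.00470400 GB.
0.00970772 − 0.00470400 ≈ 0.005004 GB.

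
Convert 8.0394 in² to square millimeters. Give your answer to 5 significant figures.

5186.7 square millimeters

1 square inch = 645.160 mm².
Then 8.0394 × 645.160 ≈ 5186.7 mm².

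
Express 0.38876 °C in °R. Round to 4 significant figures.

°R = (°C + 273.15) × 9/5.
Applying the formula gives 492.4 °R.

492.4 °R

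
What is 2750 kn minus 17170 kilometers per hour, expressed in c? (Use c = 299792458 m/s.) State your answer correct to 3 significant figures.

2750 kn = 4.71901 × 10^-6 c and 17170 km/h = 1.59092 × 10^-5 c.
4.71901 × 10^-6 − 1.59092 × 10^-5 ≈ -1.12 × 10^-5 c.

-1.12 × 10^-5 times the speed of light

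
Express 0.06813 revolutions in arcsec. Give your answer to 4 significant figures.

88300 arcsec

1 revolution = 1.29600 × 10^6 arcsec.
Thus 0.06813 × 1.29600 × 10^6 ≈ 88300 arcsec.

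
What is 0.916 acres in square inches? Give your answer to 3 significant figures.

1 acre = 6.27264e+6 in².
Then 0.916 × 6.27264e+6 ≈ 5.75e+6 in².

5.75e+6 square inches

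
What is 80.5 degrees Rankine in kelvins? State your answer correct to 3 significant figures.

44.7 kelvins

°R = K × 9/5.
Applying the formula gives 44.7 K.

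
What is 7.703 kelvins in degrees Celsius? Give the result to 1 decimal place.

K = °C + 273.15.
Applying the formula gives -265.4 °C.

-265.4 °C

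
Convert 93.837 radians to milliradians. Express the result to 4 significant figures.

93840 mrad

1 radian = 1000.00 milliradians.
Thus 93.837 × 1000.00 ≈ 93840 mrad.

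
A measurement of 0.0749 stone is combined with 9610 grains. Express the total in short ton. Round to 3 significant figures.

0.00121 short ton

0.0749 st = 0.000524300 short ton and 9610 gr = 0.000686429 short ton.
0.000524300 + 0.000686429 ≈ 0.00121 short ton.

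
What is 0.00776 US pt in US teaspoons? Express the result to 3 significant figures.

0.745 US teaspoons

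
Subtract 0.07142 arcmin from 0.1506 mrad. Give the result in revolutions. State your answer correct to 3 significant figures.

2.07 × 10^-5 revolutions

0.1506 mrad = 2.39687 × 10^-5 rev and 0.07142 arcmin = 3.30648 × 10^-6 rev.
2.39687 × 10^-5 − 3.30648 × 10^-6 ≈ 2.07 × 10^-5 rev.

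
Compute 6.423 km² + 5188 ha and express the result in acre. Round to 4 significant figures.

14410 acre

6.423 km² = 1587.16 acre and 5188 ha = 12819.8 acre.
1587.16 + 12819.8 ≈ 14410 acre.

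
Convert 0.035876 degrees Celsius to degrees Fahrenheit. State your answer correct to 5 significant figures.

°C = (°F − 32) × 5/9.
Applying the formula gives 32.065 °F.

32.065 °F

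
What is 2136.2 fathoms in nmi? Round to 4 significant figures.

2.109 nmi

1 fathom = 0.000987473 nmi.
So 2136.2 × 0.000987473 ≈ 2.109 nmi.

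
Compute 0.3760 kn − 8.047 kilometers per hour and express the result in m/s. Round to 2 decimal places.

0.3760 kn = 0.193431 m/s and 8.047 km/h = 2.23528 m/s.
0.193431 − 2.23528 ≈ -2.04 m/s.

-2.04 m/s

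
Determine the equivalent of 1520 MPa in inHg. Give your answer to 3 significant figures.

1 MPa = 295.300 inHg.
1520 × 295.300 ≈ 449000 inHg.

449000 inHg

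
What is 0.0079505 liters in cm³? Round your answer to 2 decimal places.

1 liter = 1000.00 cm³.
Then 0.0079505 × 1000.00 ≈ 7.95 cm³.

7.95 cm³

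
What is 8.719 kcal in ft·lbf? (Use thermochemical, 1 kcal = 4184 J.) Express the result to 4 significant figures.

26910 ft·lbf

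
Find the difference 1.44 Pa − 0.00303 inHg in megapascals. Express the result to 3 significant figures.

-8.82e-6 MPa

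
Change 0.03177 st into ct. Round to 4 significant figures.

1 st = 31751.5 carats.
Then 0.03177 × 31751.5 ≈ 1009 ct.

1009 ct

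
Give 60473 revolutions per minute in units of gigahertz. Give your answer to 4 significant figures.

1.008e-6 gigahertz

1 revolution per minute = 1.66667e-11 GHz.
Then 60473 × 1.66667e-11 ≈ 1.008e-6 GHz.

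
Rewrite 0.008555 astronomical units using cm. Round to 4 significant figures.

1.280 × 10^11 cm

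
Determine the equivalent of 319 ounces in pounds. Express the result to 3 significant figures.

1 oz = 0.0625000 pounds.
So 319 × 0.0625000 ≈ 19.9 lb.

19.9 lb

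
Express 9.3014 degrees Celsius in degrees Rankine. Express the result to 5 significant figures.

508.41 °R

°R = (°C + 273.15) × 9/5.
Applying the formula gives 508.41 °R.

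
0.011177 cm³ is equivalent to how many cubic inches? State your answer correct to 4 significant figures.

1 cubic centimeter = 0.0610237 in³.
So 0.011177 × 0.0610237 ≈ 0.0006821 in³.

0.0006821 in³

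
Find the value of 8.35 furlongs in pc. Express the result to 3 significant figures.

5.44e-14 pc

1 furlong = 6.51941e-15 pc.
So 8.35 × 6.51941e-15 ≈ 5.44e-14 pc.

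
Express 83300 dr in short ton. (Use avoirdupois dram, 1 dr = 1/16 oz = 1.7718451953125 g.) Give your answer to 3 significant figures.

0.163 short ton

1 dram = 1.953125e-6 short ton.
83300 × 1.953125e-6 ≈ 0.163 short ton.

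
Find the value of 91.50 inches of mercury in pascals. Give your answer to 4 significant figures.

1 inHg = 3386.39 pascals.
Thus 91.50 × 3386.39 ≈ 309900 Pa.

309900 pascals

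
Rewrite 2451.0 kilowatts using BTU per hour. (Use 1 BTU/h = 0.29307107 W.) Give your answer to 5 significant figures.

8.3632e+6 BTU per hour

1 kW = 3412.14 BTU/h.
So 2451.0 × 3412.14 ≈ 8.3632e+6 BTU/h.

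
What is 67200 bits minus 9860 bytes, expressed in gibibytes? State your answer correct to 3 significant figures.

-1.36e-6 GiB

67200 bit = 7.82311e-6 GiB and 9860 B = 9.18284e-6 GiB.
7.82311e-6 − 9.18284e-6 ≈ -1.36e-6 GiB.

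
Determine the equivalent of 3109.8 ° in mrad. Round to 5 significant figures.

54276 milliradians

1 ° = 17.4533 mrad.
Then 3109.8 × 17.4533 ≈ 54276 mrad.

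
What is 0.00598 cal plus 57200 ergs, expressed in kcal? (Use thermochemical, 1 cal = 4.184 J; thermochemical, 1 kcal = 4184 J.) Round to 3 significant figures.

0.00598 cal = 5.98000 × 10^-6 kcal and 57200 erg = 1.36711 × 10^-6 kcal.
5.98000 × 10^-6 + 1.36711 × 10^-6 ≈ 7.35 × 10^-6 kcal.

7.35 × 10^-6 kcal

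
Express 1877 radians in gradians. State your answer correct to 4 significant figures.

1 rad = 63.6620 grad.
1877 × 63.6620 ≈ 119500 grad.

119500 grad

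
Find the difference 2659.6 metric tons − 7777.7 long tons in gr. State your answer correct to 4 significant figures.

-8.091e+10 gr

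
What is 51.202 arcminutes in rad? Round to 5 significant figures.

1 arcminute = 0.000290888 radians.
Then 51.202 × 0.000290888 ≈ 0.014894 rad.

0.014894 rad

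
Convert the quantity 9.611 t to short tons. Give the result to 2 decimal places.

10.59 short tons

1 metric ton = 1.10231 short ton.
9.611 × 1.10231 ≈ 10.59 short ton.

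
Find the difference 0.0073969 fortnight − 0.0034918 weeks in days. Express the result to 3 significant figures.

0.0073969 fortnight = 0.103557 d and 0.0034918 wk = 0.0244426 d.
0.103557 − 0.0244426 ≈ 0.0791 d.

0.0791 days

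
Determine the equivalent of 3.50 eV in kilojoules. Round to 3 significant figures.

5.61 × 10^-22 kilojoules

1 electronvolt = 1.60218 × 10^-22 kilojoules.
3.50 × 1.60218 × 10^-22 ≈ 5.61 × 10^-22 kJ.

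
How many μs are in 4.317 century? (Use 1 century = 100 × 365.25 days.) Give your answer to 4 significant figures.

1.362 × 10^16 μs

1 century = 3.15576 × 10^15 μs.
Thus 4.317 × 3.15576 × 10^15 ≈ 1.362 × 10^16 μs.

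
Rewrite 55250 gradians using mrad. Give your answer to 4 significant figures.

1 grad = 15.7080 mrad.
So 55250 × 15.7080 ≈ 867900 mrad.

867900 milliradians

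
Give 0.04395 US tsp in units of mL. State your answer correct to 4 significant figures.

1 US tsp = 4.92892 mL.
So 0.04395 × 4.92892 ≈ 0.2166 mL.

0.2166 mL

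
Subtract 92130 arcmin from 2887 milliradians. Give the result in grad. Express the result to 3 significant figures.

-1520 grad

2887 mrad = 183.792 grad and 92130 arcmin = 1706.11 grad.
183.792 − 1706.11 ≈ -1520 grad.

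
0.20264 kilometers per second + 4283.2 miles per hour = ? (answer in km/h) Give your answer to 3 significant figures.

0.20264 km/s = 729.504 km/h and 4283.2 mph = 6893.14 km/h.
729.504 + 6893.14 ≈ 7620 km/h.

7620 km/h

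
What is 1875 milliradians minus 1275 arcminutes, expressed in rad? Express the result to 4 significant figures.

1.504 radians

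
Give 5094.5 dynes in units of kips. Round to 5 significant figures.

1 dyn = 2.24809e-9 kips.
Then 5094.5 × 2.24809e-9 ≈ 1.1453e-5 kip.

1.1453e-5 kip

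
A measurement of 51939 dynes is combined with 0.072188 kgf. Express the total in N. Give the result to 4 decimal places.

51939 dyn = 0.519390 N and 0.072188 kgf = 0.707922 N.
0.519390 + 0.707922 ≈ 1.2273 N.

1.2273 newtons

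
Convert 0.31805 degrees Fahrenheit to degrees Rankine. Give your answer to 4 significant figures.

460.0 °R

°R = °F + 459.67.
Applying the formula gives 460.0 °R.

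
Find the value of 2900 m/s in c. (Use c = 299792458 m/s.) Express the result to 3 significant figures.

1 meter per second = 3.33564 × 10^-9 times the speed of light.
Then 2900 × 3.33564 × 10^-9 ≈ 9.67 × 10^-6 c.

9.67 × 10^-6 times the speed of light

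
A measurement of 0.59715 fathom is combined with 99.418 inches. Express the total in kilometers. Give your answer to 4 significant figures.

0.59715 fathom = 0.00109207 km and 99.418 in = 0.00252522 km.
0.00109207 + 0.00252522 ≈ 0.003617 km.

0.003617 km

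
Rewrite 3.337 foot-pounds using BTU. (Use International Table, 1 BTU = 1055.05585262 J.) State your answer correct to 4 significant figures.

0.004288 BTU

1 foot-pound = 0.00128507 BTU.
Thus 3.337 × 0.00128507 ≈ 0.004288 BTU.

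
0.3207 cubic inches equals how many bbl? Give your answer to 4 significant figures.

3.306 × 10^-5 bbl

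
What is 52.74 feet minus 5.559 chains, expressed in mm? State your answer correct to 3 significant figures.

-95800 mm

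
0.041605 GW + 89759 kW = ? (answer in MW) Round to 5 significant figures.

131.36 MW

0.041605 GW = 41.6050 MW and 89759 kW = 89.7590 MW.
41.6050 + 89.7590 ≈ 131.36 MW.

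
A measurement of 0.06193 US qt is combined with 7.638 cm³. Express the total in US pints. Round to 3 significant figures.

0.140 US pt

0.06193 US qt = 0.123860 US pt and 7.638 cm³ = 0.0161420 US pt.
0.123860 + 0.0161420 ≈ 0.140 US pt.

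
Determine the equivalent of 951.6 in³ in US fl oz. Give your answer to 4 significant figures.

1 cubic inch = 0.554113 US fl oz.
951.6 × 0.554113 ≈ 527.3 US fl oz.

527.3 US fluid ounces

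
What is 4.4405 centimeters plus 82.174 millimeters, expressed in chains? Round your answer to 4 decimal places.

4.4405 cm = 0.00220736 chain and 82.174 mm = 0.00408484 chain.
0.00220736 + 0.00408484 ≈ 0.0063 chain.

0.0063 chain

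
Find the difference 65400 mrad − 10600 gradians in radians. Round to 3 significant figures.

65400 mrad = 65.4000 rad and 10600 grad = 166.504 rad.
65.4000 − 166.504 ≈ -101 rad.

-101 radians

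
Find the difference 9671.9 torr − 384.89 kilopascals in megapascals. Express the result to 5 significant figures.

0.90459 MPa

9671.9 torr = 1.28948 MPa and 384.89 kPa = 0.384890 MPa.
1.28948 − 0.384890 ≈ 0.90459 MPa.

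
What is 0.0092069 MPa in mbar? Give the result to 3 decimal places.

92.069 mbar

1 MPa = 10000.0 millibar.
0.0092069 × 10000.0 ≈ 92.069 mbar.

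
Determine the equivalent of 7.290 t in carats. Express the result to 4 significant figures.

3.645e+7 ct

1 metric ton = 5.00000e+6 ct.
Thus 7.290 × 5.00000e+6 ≈ 3.645e+7 ct.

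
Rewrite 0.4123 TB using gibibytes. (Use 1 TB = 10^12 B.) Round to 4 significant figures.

384.0 GiB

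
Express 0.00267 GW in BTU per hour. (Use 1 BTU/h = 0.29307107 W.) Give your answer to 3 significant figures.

9.11 × 10^6 BTU/h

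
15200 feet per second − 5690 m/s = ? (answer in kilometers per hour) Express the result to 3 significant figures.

15200 ft/s = 16678.7 km/h and 5690 m/s = 20484.0 km/h.
16678.7 − 20484.0 ≈ -3810 km/h.

-3810 kilometers per hour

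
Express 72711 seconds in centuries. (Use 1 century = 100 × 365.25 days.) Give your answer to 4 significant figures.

2.304 × 10^-5 century

1 s = 3.16881 × 10^-10 centuries.
So 72711 × 3.16881 × 10^-10 ≈ 2.304 × 10^-5 century.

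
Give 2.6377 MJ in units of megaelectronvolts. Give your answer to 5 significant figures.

1.6463e+19 megaelectronvolts

1 MJ = 6.24151e+18 megaelectronvolts.
2.6377 × 6.24151e+18 ≈ 1.6463e+19 MeV.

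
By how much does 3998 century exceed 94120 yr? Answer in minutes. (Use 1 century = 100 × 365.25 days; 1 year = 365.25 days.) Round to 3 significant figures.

1.61 × 10^11 min

3998 century = 2.10279 × 10^11 min and 94120 yr = 4.95034 × 10^10 min.
2.10279 × 10^11 − 4.95034 × 10^10 ≈ 1.61 × 10^11 min.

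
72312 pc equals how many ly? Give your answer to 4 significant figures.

235900 light-years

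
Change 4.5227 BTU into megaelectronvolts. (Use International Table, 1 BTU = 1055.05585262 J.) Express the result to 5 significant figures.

2.9783 × 10^16 MeV

1 British thermal unit = 6.58514 × 10^15 megaelectronvolts.
So 4.5227 × 6.58514 × 10^15 ≈ 2.9783 × 10^16 MeV.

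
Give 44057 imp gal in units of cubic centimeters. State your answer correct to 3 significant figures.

1 imperial gallon = 4546.09 cm³.
So 44057 × 4546.09 ≈ 2.00 × 10^8 cm³.

2.00 × 10^8 cm³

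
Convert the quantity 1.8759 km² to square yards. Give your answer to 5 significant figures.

2.2436 × 10^6 square yards

1 km² = 1.19599 × 10^6 yd².
Thus 1.8759 × 1.19599 × 10^6 ≈ 2.2436 × 10^6 yd².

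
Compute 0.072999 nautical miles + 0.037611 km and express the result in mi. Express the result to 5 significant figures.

0.072999 nmi = 0.0840057 mi and 0.037611 km = 0.0233704 mi.
0.0840057 + 0.0233704 ≈ 0.10738 mi.

0.10738 mi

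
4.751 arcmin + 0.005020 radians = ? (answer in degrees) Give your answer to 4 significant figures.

4.751 arcmin = 0.0791833 ° and 0.005020 rad = 0.287625 °.
0.0791833 + 0.287625 ≈ 0.3668 °.

0.3668 degrees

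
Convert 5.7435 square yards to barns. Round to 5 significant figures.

1 yd² = 8.36127 × 10^27 barn.
5.7435 × 8.36127 × 10^27 ≈ 4.8023 × 10^28 barn.

4.8023 × 10^28 barn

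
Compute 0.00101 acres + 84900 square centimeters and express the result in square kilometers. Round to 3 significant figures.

1.26e-5 square kilometers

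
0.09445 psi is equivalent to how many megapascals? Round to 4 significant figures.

1 pound per square inch = 0.00689476 megapascals.
So 0.09445 × 0.00689476 ≈ 0.0006512 MPa.

0.0006512 megapascals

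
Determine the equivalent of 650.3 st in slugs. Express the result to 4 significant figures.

283.0 slugs

1 stone = 0.435133 slug.
So 650.3 × 0.435133 ≈ 283.0 slug.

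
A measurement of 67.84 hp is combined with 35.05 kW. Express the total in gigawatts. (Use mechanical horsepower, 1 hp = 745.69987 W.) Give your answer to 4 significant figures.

8.564 × 10^-5 gigawatts

67.84 hp = 5.05883 × 10^-5 GW and 35.05 kW = 3.50500 × 10^-5 GW.
5.05883 × 10^-5 + 3.50500 × 10^-5 ≈ 8.564 × 10^-5 GW.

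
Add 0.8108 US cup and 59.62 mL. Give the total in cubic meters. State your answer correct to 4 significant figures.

0.8108 US cup = 0.000191826 m³ and 59.62 mL = 5.96200 × 10^-5 m³.
0.000191826 + 5.96200 × 10^-5 ≈ 0.0002514 m³.

0.0002514 cubic meters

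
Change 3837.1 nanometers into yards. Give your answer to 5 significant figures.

1 nanometer = 1.09361e-9 yd.
3837.1 × 1.09361e-9 ≈ 4.1963e-6 yd.

4.1963e-6 yd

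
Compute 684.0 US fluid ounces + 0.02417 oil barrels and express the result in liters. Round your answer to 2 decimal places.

684.0 US fl oz = 20.2283 L and 0.02417 bbl = 3.84272 L.
20.2283 + 3.84272 ≈ 24.07 L.

24.07 L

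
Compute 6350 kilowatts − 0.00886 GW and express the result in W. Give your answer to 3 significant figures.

6350 kW = 6.35000e+6 W and 0.00886 GW = 8.86000e+6 W.
6.35000e+6 − 8.86000e+6 ≈ -2.51e+6 W.

-2.51e+6 watts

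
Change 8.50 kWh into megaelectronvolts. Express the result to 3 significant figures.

1.91 × 10^20 megaelectronvolts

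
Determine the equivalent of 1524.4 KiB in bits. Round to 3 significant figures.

1.25 × 10^7 bits

1 KiB = 8192.00 bit.
1524.4 × 8192.00 ≈ 1.25 × 10^7 bit.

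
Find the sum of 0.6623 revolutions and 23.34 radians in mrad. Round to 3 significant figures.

0.6623 rev = 4161.35 mrad and 23.34 rad = 23340.0 mrad.
4161.35 + 23340.0 ≈ 27500 mrad.

27500 milliradians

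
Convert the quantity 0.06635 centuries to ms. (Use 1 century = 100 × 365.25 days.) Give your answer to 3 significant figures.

1 century = 3.15576 × 10^12 ms.
So 0.06635 × 3.15576 × 10^12 ≈ 2.09 × 10^11 ms.

2.09 × 10^11 ms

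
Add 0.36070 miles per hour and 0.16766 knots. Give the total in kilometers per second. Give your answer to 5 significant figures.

0.36070 mph = 0.000161247 km/s and 0.16766 kn = 8.62518 × 10^-5 km/s.
0.000161247 + 8.62518 × 10^-5 ≈ 0.00024750 km/s.

0.00024750 km/s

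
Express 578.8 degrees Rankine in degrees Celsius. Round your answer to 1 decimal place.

48.4 °C

°R = (°C + 273.15) × 9/5.
Applying the formula gives 48.4 °C.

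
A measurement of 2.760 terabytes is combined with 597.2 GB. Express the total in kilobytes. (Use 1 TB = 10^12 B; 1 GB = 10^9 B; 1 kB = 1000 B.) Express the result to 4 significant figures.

3.357e+9 kB

2.760 TB = 2.76000e+9 kB and 597.2 GB = 5.97200e+8 kB.
2.76000e+9 + 5.97200e+8 ≈ 3.357e+9 kB.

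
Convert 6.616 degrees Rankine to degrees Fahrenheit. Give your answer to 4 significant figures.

-453.1 °F

°R = °F + 459.67.
Applying the formula gives -453.1 °F.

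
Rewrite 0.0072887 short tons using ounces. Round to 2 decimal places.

233.24 ounces

1 short ton = 32000.0 oz.
Thus 0.0072887 × 32000.0 ≈ 233.24 oz.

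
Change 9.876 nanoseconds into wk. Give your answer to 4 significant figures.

1.633e-14 weeks

1 ns = 1.65344e-15 weeks.
Thus 9.876 × 1.65344e-15 ≈ 1.633e-14 wk.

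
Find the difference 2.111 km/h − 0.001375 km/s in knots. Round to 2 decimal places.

-1.53 kn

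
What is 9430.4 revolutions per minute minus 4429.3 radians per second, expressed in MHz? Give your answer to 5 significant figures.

9430.4 rpm = 0.000157173 MHz and 4429.3 rad/s = 0.000704945 MHz.
0.000157173 − 0.000704945 ≈ -0.00054777 MHz.

-0.00054777 MHz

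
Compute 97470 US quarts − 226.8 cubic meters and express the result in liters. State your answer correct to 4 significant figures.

97470 US qt = 92241.0 L and 226.8 m³ = 226800 L.
92241.0 − 226800 ≈ -134600 L.

-134600 L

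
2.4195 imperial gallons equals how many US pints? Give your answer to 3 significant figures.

23.2 US pints

1 imperial gallon = 9.60760 US pints.
2.4195 × 9.60760 ≈ 23.2 US pt.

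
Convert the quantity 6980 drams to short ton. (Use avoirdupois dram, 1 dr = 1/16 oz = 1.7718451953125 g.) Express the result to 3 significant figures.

1 dram = 1.953125e-6 short tons.
6980 × 1.953125e-6 ≈ 0.0136 short ton.

0.0136 short tons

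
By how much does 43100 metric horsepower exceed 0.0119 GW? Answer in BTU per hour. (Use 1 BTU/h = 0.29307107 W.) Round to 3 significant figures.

6.76e+7 BTU/h

43100 PS = 1.08165e+8 BTU/h and 0.0119 GW = 4.06045e+7 BTU/h.
1.08165e+8 − 4.06045e+7 ≈ 6.76e+7 BTU/h.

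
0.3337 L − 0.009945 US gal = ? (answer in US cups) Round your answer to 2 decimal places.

1.25 US cups

0.3337 L = 1.41047 US cup and 0.009945 US gal = 0.159120 US cup.
1.41047 − 0.159120 ≈ 1.25 US cup.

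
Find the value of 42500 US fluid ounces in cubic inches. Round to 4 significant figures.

76700 cubic inches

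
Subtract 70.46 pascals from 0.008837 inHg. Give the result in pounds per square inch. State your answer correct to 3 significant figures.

-0.00588 pounds per square inch

0.008837 inHg = 0.00434033 psi and 70.46 Pa = 0.0102194 psi.
0.00434033 − 0.0102194 ≈ -0.00588 psi.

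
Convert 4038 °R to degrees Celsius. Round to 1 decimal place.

1970.2 °C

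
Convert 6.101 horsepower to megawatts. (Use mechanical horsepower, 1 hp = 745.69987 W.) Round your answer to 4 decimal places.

0.0045 MW

1 hp = 0.000745700 megawatts.
Thus 6.101 × 0.000745700 ≈ 0.0045 MW.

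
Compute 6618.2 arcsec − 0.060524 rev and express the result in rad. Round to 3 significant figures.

-0.348 rad

6618.2 arcsec = 0.0320859 rad and 0.060524 rev = 0.380284 rad.
0.0320859 − 0.380284 ≈ -0.348 rad.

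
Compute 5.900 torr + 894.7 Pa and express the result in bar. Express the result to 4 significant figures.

0.01681 bar

5.900 torr = 0.00786602 bar and 894.7 Pa = 0.00894700 bar.
0.00786602 + 0.00894700 ≈ 0.01681 bar.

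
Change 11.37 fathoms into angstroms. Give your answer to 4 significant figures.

2.079 × 10^11 angstroms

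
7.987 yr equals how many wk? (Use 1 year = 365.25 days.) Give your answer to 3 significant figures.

1 yr = 52.1786 weeks.
Then 7.987 × 52.1786 ≈ 417 wk.

417 weeks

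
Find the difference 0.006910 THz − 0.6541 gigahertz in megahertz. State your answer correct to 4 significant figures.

6256 megahertz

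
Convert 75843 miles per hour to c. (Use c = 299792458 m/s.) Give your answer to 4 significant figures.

0.0001131 c

1 mph = 1.49116e-9 times the speed of light.
So 75843 × 1.49116e-9 ≈ 0.0001131 c.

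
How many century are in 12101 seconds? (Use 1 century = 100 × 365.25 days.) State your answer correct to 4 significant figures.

1 second = 3.16881e-10 century.
Then 12101 × 3.16881e-10 ≈ 3.835e-6 century.

3.835e-6 centuries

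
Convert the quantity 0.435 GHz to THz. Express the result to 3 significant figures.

0.000435 THz

1 gigahertz = 0.00100000 terahertz.
0.435 × 0.00100000 ≈ 0.000435 THz.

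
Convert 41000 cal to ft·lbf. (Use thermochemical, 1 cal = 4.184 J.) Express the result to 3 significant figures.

127000 ft·lbf

1 cal = 3.08596 ft·lbf.
Thus 41000 × 3.08596 ≈ 127000 ft·lbf.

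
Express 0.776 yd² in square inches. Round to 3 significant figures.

1 square yard = 1296.00 square inches.
Then 0.776 × 1296.00 ≈ 1010 in².

1010 in²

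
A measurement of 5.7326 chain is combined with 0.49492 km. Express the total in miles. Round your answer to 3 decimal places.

0.379 miles

5.7326 chain = 0.0716575 mi and 0.49492 km = 0.307529 mi.
0.0716575 + 0.307529 ≈ 0.379 mi.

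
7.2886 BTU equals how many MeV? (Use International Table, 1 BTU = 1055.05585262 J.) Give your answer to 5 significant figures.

4.7996 × 10^16 MeV

1 British thermal unit = 6.58514 × 10^15 MeV.
Then 7.2886 × 6.58514 × 10^15 ≈ 4.7996 × 10^16 MeV.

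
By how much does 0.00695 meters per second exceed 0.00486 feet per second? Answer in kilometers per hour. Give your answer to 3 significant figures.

0.0197 km/h

0.00695 m/s = 0.0250200 km/h and 0.00486 ft/s = 0.00533278 km/h.
0.0250200 − 0.00533278 ≈ 0.0197 km/h.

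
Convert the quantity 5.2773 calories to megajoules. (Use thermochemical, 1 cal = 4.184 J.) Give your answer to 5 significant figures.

2.2080 × 10^-5 megajoules

1 calorie = 4.18400 × 10^-6 MJ.
5.2773 × 4.18400 × 10^-6 ≈ 2.2080 × 10^-5 MJ.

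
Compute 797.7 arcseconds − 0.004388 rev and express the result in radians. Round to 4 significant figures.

-0.02370 rad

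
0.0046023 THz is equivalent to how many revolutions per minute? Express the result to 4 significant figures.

2.761e+11 rpm

1 terahertz = 6.00000e+13 rpm.
So 0.0046023 × 6.00000e+13 ≈ 2.761e+11 rpm.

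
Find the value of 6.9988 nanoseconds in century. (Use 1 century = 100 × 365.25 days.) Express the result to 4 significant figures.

1 nanosecond = 3.16881e-19 centuries.
So 6.9988 × 3.16881e-19 ≈ 2.218e-18 century.

2.218e-18 century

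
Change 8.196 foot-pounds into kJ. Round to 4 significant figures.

1 ft·lbf = 0.00135582 kilojoules.
8.196 × 0.00135582 ≈ 0.01111 kJ.

0.01111 kJ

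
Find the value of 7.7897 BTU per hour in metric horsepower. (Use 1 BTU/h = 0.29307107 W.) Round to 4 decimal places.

1 BTU per hour = 0.000398466 metric horsepower.
So 7.7897 × 0.000398466 ≈ 0.0031 PS.

0.0031 PS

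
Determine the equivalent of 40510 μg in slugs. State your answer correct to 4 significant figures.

2.776 × 10^-6 slug

1 μg = 6.85218 × 10^-11 slug.
Thus 40510 × 6.85218 × 10^-11 ≈ 2.776 × 10^-6 slug.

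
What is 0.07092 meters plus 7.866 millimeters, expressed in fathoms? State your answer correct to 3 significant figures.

0.0431 fathom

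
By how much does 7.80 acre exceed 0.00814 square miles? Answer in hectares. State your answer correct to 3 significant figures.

1.05 ha

7.80 acre = 3.15655 ha and 0.00814 mi² = 2.10825 ha.
3.15655 − 2.10825 ≈ 1.05 ha.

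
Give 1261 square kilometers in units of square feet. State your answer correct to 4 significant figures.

1.357 × 10^10 ft²

1 square kilometer = 1.07639 × 10^7 ft².
Then 1261 × 1.07639 × 10^7 ≈ 1.357 × 10^10 ft².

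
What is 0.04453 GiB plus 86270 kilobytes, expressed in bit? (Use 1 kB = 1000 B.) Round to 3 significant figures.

1.07e+9 bit

0.04453 GiB = 3.82510e+8 bit and 86270 kB = 6.90160e+8 bit.
3.82510e+8 + 6.90160e+8 ≈ 1.07e+9 bit.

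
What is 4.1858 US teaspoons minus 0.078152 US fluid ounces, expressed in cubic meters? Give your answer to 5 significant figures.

1.8320 × 10^-5 cubic meters

4.1858 US tsp = 2.06315 × 10^-5 m³ and 0.078152 US fl oz = 2.31123 × 10^-6 m³.
2.06315 × 10^-5 − 2.31123 × 10^-6 ≈ 1.8320 × 10^-5 m³.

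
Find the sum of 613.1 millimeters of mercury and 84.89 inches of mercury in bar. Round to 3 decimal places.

3.692 bar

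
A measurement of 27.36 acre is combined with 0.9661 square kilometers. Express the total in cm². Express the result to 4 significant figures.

1.077e+10 square centimeters

27.36 acre = 1.10722e+9 cm² and 0.9661 km² = 9.66100e+9 cm².
1.10722e+9 + 9.66100e+9 ≈ 1.077e+10 cm².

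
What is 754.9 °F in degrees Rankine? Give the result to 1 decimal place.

°R = °F + 459.67.
Applying the formula gives 1214.6 °R.

1214.6 °R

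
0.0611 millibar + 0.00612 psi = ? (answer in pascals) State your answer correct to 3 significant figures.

48.3 pascals

0.0611 mbar = 6.11000 Pa and 0.00612 psi = 42.1959 Pa.
6.11000 + 42.1959 ≈ 48.3 Pa.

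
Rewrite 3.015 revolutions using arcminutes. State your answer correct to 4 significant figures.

65120 arcmin

1 revolution = 21600.0 arcmin.
Thus 3.015 × 21600.0 ≈ 65120 arcmin.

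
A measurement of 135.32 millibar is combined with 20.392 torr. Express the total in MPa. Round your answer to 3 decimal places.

0.016 megapascals

135.32 mbar = 0.0135320 MPa and 20.392 torr = 0.00271871 MPa.
0.0135320 + 0.00271871 ≈ 0.016 MPa.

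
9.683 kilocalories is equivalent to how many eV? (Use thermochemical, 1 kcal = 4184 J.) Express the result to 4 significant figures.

2.529 × 10^23 electronvolts

1 kilocalorie = 2.61145 × 10^22 electronvolts.
Thus 9.683 × 2.61145 × 10^22 ≈ 2.529 × 10^23 eV.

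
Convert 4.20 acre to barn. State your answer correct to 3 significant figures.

1 acre = 4.04686 × 10^31 barn.
4.20 × 4.04686 × 10^31 ≈ 1.70 × 10^32 barn.

1.70 × 10^32 barn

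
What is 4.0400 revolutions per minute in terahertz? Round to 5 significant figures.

1 revolution per minute = 1.66667 × 10^-14 terahertz.
So 4.0400 × 1.66667 × 10^-14 ≈ 6.7333 × 10^-14 THz.

6.7333 × 10^-14 terahertz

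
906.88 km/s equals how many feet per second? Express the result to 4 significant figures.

1 km/s = 3280.84 feet per second.
906.88 × 3280.84 ≈ 2.975e+6 ft/s.

2.975e+6 feet per second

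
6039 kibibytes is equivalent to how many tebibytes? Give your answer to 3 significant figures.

5.62e-6 tebibytes

1 kibibyte = 9.31323e-10 TiB.
6039 × 9.31323e-10 ≈ 5.62e-6 TiB.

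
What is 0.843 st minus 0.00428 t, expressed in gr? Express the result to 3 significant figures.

0.843 st = 82614.0 gr and 0.00428 t = 66050.5 gr.
82614.0 − 66050.5 ≈ 16600 gr.

16600 gr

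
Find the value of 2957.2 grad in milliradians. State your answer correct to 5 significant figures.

46452 mrad

1 gradian = 15.7080 milliradians.
Thus 2957.2 × 15.7080 ≈ 46452 mrad.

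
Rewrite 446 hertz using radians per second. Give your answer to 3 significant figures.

1 hertz = 6.28319 rad/s.
Thus 446 × 6.28319 ≈ 2800 rad/s.

2800 rad/s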